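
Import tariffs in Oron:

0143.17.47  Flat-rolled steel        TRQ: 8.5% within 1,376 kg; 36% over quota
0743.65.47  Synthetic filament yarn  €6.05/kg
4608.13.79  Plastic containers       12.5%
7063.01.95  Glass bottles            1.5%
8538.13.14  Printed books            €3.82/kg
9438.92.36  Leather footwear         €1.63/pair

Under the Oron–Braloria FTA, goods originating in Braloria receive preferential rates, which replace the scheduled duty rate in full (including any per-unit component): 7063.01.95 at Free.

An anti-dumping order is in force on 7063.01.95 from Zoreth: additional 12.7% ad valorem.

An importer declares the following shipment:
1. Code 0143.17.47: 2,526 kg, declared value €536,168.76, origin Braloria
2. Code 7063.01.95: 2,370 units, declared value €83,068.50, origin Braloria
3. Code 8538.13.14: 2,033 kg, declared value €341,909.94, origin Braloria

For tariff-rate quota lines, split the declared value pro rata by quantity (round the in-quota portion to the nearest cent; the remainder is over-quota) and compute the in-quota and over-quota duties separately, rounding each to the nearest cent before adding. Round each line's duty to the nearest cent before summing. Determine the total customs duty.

€120,467.63

Line 1 (0143.17.47, Braloria, 2,526 kg, €536,168.76):
Code 0143.17.47 is under a tariff-rate quota (threshold 1,376 kg). In-quota: 1,376 kg at 8.5%; over-quota: 1,150 kg at 36%.
Pro-rata value split: in-quota = €536,168.76 × 1,376/2,526 = €292,069.76; over-quota = €536,168.76 − €292,069.76 = €244,099.00.
In-quota duty = €292,069.76 × 8.5% = €24,825.93. Over-quota duty = €244,099.00 × 36% = €87,875.64.
Line duty = €24,825.93 + €87,875.64 = €112,701.57.
Line 2 (7063.01.95, Braloria, 2,370 units, €83,068.50):
Base rate for 7063.01.95 is 1.5%.
Origin Braloria qualifies under the Oron–Braloria agreement and 7063.01.95 is covered: preferential rate Free applies instead.
The additional-duty order on 7063.01.95 targets Zoreth, not Braloria; it does not apply.
Duty = €83,068.50 × 0% = €0.00.
Line 3 (8538.13.14, Braloria, 2,033 kg, €341,909.94):
Base rate for 8538.13.14 is €3.82/kg.
Origin Braloria is the FTA partner but 8538.13.14 is not on the preference list; base rate stands.
Duty = 2,033 × €3.82 = €7,766.06.
Total = €112,701.57 + €0.00 + €7,766.06 = €120,467.63.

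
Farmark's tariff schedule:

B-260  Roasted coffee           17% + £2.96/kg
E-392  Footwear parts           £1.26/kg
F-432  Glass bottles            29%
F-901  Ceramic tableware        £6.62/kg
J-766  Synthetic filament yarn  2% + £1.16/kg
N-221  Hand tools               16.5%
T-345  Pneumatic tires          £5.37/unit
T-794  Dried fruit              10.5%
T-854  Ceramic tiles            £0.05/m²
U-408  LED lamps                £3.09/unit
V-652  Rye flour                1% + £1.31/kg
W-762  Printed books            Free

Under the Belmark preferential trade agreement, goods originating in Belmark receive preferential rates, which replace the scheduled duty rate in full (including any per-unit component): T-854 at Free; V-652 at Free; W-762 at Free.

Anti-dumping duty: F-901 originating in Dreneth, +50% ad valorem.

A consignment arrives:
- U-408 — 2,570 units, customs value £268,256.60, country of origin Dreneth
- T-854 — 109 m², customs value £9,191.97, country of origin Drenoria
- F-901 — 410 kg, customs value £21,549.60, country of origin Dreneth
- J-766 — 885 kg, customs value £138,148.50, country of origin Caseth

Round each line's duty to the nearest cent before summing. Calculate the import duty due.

Line 1 (U-408, Dreneth, 2,570 units, £268,256.60):
Base rate for U-408 is £3.09/unit.
Duty = 2,570 × £3.09 = £7,941.30.
Line 2 (T-854, Drenoria, 109 m², £9,191.97):
Base rate for T-854 is £0.05/m².
T-854 has an FTA preferential rate, but origin Drenoria is not Belmark; base rate stands.
Duty = 109 × £0.05 = £5.45.
Line 3 (F-901, Dreneth, 410 kg, £21,549.60):
Base rate for F-901 is £6.62/kg.
Additional duty on F-901 from Dreneth: +50% ad valorem. Applied ad valorem rate = 50%.
Duty = £21,549.60 × 50% + 410 × £6.62 = £13,489.00.
Line 4 (J-766, Caseth, 885 kg, £138,148.50):
Base rate for J-766 is 2% + £1.16/kg.
Duty = £138,148.50 × 2% + 885 × £1.16 = £3,789.57.
Total = £7,941.30 + £5.45 + £13,489.00 + £3,789.57 = £25,225.32.

£25,225.32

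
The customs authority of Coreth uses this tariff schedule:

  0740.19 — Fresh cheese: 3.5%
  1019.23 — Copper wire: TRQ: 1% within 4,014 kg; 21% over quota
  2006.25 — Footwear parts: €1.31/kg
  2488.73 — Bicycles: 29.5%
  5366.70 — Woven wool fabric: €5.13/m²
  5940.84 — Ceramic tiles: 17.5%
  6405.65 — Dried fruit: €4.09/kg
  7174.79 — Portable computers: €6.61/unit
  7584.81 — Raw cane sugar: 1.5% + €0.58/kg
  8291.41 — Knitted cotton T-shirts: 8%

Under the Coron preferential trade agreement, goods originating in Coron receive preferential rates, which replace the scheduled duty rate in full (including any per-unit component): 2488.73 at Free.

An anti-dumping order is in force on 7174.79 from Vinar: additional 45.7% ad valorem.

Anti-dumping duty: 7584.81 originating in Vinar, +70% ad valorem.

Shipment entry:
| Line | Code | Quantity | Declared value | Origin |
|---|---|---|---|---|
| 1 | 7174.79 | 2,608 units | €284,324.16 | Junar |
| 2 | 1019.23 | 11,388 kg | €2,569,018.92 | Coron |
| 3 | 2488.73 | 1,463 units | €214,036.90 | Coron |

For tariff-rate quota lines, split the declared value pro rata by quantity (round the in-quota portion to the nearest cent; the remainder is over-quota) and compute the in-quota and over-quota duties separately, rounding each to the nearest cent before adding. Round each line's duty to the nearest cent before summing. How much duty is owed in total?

€375,629.20

Line 1 (7174.79, Junar, 2,608 units, €284,324.16):
Base rate for 7174.79 is €6.61/unit.
The additional-duty order on 7174.79 targets Vinar, not Junar; it does not apply.
Duty = 2,608 × €6.61 = €17,238.88.
Line 2 (1019.23, Coron, 11,388 kg, €2,569,018.92):
Code 1019.23 is under a tariff-rate quota (threshold 4,014 kg). In-quota: 4,014 kg at 1%; over-quota: 7,374 kg at 21%.
Pro-rata value split: in-quota = €2,569,018.92 × 4,014/11,388 = €905,518.26; over-quota = €2,569,018.92 − €905,518.26 = €1,663,500.66.
In-quota duty = €905,518.26 × 1% = €9,055.18. Over-quota duty = €1,663,500.66 × 21% = €349,335.14.
Line duty = €9,055.18 + €349,335.14 = €358,390.32.
Line 3 (2488.73, Coron, 1,463 units, €214,036.90):
Base rate for 2488.73 is 29.5%.
Origin Coron qualifies under the Coreth–Coron agreement and 2488.73 is covered: preferential rate Free applies instead.
Duty = €214,036.90 × 0% = €0.00.
Total = €17,238.88 + €358,390.32 + €0.00 = €375,629.20.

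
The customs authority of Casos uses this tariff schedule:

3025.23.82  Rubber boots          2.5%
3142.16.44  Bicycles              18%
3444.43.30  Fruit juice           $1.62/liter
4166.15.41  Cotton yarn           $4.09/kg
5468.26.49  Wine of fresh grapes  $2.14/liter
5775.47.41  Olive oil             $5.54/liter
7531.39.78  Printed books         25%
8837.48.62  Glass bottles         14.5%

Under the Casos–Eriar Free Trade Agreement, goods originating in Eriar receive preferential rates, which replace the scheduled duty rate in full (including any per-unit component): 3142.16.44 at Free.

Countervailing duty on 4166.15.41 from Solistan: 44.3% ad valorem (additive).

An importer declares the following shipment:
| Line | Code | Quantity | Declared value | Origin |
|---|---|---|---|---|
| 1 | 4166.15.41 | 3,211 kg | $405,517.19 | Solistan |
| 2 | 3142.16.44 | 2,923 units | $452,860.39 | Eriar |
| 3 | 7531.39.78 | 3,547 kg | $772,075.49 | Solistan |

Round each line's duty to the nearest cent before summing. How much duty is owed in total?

$385,795.98

Line 1 (4166.15.41, Solistan, 3,211 kg, $405,517.19):
Base rate for 4166.15.41 is $4.09/kg.
Additional duty on 4166.15.41 from Solistan: +44.3% ad valorem. Applied ad valorem rate = 44.3%.
Duty = $405,517.19 × 44.3% + 3,211 × $4.09 = $192,777.11.
Line 2 (3142.16.44, Eriar, 2,923 units, $452,860.39):
Base rate for 3142.16.44 is 18%.
Origin Eriar qualifies under the Casos–Eriar agreement and 3142.16.44 is covered: preferential rate Free applies instead.
Duty = $452,860.39 × 0% = $0.00.
Line 3 (7531.39.78, Solistan, 3,547 kg, $772,075.49):
Base rate for 7531.39.78 is 25%.
Duty = $772,075.49 × 25% = $193,018.87.
Total = $192,777.11 + $0.00 + $193,018.87 = $385,795.98.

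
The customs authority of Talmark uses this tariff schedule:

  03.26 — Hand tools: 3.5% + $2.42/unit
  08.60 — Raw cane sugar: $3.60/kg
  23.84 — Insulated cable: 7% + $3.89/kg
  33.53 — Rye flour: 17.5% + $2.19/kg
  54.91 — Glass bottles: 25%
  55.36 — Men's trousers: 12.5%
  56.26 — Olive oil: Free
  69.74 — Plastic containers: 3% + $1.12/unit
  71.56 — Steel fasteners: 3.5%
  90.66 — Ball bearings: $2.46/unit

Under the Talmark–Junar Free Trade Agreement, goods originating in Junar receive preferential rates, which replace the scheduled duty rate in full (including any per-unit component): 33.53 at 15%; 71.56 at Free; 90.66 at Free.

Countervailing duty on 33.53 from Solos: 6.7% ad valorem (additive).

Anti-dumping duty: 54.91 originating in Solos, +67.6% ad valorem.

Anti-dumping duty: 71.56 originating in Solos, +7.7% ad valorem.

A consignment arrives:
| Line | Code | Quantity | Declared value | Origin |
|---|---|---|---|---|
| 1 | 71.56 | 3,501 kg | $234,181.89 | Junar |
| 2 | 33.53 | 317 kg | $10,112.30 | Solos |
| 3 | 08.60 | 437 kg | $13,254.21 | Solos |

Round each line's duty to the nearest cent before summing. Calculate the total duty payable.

Line 1 (71.56, Junar, 3,501 kg, $234,181.89):
Base rate for 71.56 is 3.5%.
Origin Junar qualifies under the Talmark–Junar agreement and 71.56 is covered: preferential rate Free applies instead.
The additional-duty order on 71.56 targets Solos, not Junar; it does not apply.
Duty = $234,181.89 × 0% = $0.00.
Line 2 (33.53, Solos, 317 kg, $10,112.30):
Base rate for 33.53 is 17.5% + $2.19/kg.
33.53 has an FTA preferential rate, but origin Solos is not Junar; base rate stands.
Additional duty on 33.53 from Solos: +6.7%. Applied ad valorem rate: 17.5% + 6.7% = 24.2%.
Duty = $10,112.30 × 24.2% + 317 × $2.19 = $3,141.41.
Line 3 (08.60, Solos, 437 kg, $13,254.21):
Base rate for 08.60 is $3.60/kg.
Duty = 437 × $3.60 = $1,573.20.
Total = $0.00 + $3,141.41 + $1,573.20 = $4,714.61.

$4,714.61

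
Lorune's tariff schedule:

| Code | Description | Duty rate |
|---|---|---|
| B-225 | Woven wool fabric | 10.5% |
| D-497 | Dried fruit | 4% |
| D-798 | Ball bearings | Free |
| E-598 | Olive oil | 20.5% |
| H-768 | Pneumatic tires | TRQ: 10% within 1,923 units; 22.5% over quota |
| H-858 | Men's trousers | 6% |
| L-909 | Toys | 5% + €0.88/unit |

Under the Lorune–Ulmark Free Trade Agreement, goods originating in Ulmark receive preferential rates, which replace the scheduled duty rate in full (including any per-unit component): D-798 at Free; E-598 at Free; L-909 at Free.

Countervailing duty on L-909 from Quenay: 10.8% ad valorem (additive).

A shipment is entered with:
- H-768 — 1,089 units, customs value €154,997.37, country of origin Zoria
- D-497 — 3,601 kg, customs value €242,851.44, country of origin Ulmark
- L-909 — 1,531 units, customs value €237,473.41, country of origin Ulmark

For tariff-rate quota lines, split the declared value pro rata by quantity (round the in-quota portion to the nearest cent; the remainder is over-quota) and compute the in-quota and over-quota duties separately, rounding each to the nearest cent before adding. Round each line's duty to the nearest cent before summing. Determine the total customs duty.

Line 1 (H-768, Zoria, 1,089 units, €154,997.37):
Code H-768 is under a tariff-rate quota (threshold 1,923 units). Quantity 1,089 units is within the quota, so the in-quota rate 10% applies to the full value.
Duty = €154,997.37 × 10% = €15,499.74.
Line 2 (D-497, Ulmark, 3,601 kg, €242,851.44):
Base rate for D-497 is 4%.
Origin Ulmark is the FTA partner but D-497 is not on the preference list; base rate stands.
Duty = €242,851.44 × 4% = €9,714.06.
Line 3 (L-909, Ulmark, 1,531 units, €237,473.41):
Base rate for L-909 is 5% + €0.88/unit.
Origin Ulmark qualifies under the Lorune–Ulmark agreement and L-909 is covered: preferential rate Free applies instead.
The additional-duty order on L-909 targets Quenay, not Ulmark; it does not apply.
Duty = €237,473.41 × 0% = €0.00.
Total = €15,499.74 + €9,714.06 + €0.00 = €25,213.80.

€25,213.80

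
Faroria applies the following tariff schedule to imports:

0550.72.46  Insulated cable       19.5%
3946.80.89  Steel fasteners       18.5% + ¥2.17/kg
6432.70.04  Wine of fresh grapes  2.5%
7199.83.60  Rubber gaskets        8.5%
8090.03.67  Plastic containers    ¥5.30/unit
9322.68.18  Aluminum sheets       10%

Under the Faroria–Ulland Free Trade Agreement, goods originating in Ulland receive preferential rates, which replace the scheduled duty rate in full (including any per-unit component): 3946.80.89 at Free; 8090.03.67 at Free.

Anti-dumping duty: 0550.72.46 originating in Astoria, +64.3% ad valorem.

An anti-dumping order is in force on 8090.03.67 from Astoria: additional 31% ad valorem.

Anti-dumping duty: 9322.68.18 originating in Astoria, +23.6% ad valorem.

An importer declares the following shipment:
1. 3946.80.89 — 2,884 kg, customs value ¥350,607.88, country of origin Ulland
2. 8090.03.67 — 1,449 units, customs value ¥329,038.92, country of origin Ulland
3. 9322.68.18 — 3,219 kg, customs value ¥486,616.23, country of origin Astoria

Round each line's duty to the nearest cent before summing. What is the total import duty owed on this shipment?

¥163,503.05

Line 1 (3946.80.89, Ulland, 2,884 kg, ¥350,607.88):
Base rate for 3946.80.89 is 18.5% + ¥2.17/kg.
Origin Ulland qualifies under the Faroria–Ulland agreement and 3946.80.89 is covered: preferential rate Free applies instead.
Duty = ¥350,607.88 × 0% = ¥0.00.
Line 2 (8090.03.67, Ulland, 1,449 units, ¥329,038.92):
Base rate for 8090.03.67 is ¥5.30/unit.
Origin Ulland qualifies under the Faroria–Ulland agreement and 8090.03.67 is covered: preferential rate Free applies instead.
The additional-duty order on 8090.03.67 targets Astoria, not Ulland; it does not apply.
Duty = ¥329,038.92 × 0% = ¥0.00.
Line 3 (9322.68.18, Astoria, 3,219 kg, ¥486,616.23):
Base rate for 9322.68.18 is 10%.
Additional duty on 9322.68.18 from Astoria: +23.6%. Applied ad valorem rate: 10% + 23.6% = 33.6%.
Duty = ¥486,616.23 × 33.6% = ¥163,503.05.
Total = ¥0.00 + ¥0.00 + ¥163,503.05 = ¥163,503.05.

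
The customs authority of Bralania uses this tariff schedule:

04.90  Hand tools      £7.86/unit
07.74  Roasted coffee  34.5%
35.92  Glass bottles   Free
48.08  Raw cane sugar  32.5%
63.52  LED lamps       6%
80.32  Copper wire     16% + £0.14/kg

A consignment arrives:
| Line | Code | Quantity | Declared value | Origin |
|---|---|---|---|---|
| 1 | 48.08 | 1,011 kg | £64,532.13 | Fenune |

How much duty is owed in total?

Line 1 (48.08, Fenune, 1,011 kg, £64,532.13):
Base rate for 48.08 is 32.5%.
Duty = £64,532.13 × 32.5% = £20,972.94.

£20,972.94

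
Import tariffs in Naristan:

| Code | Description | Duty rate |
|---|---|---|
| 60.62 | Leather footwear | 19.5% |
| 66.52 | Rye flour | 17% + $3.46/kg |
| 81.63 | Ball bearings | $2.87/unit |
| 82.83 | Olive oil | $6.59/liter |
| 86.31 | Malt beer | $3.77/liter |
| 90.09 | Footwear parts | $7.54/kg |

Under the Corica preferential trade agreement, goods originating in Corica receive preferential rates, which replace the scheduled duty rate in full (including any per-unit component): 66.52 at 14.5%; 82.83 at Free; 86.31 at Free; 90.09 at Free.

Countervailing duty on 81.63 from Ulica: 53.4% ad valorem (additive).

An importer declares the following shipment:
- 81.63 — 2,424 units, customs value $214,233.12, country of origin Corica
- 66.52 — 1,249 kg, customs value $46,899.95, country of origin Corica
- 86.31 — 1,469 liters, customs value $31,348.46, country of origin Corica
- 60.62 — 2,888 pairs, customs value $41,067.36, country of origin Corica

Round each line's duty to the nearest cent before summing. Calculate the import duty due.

Line 1 (81.63, Corica, 2,424 units, $214,233.12):
Base rate for 81.63 is $2.87/unit.
Origin Corica is the FTA partner but 81.63 is not on the preference list; base rate stands.
The additional-duty order on 81.63 targets Ulica, not Corica; it does not apply.
Duty = 2,424 × $2.87 = $6,956.88.
Line 2 (66.52, Corica, 1,249 kg, $46,899.95):
Base rate for 66.52 is 17% + $3.46/kg.
Origin Corica qualifies under the Naristan–Corica agreement and 66.52 is covered: preferential rate 14.5% applies instead.
Duty = $46,899.95 × 14.5% = $6,800.49.
Line 3 (86.31, Corica, 1,469 liters, $31,348.46):
Base rate for 86.31 is $3.77/liter.
Origin Corica qualifies under the Naristan–Corica agreement and 86.31 is covered: preferential rate Free applies instead.
Duty = $31,348.46 × 0% = $0.00.
Line 4 (60.62, Corica, 2,888 pairs, $41,067.36):
Base rate for 60.62 is 19.5%.
Origin Corica is the FTA partner but 60.62 is not on the preference list; base rate stands.
Duty = $41,067.36 × 19.5% = $8,008.14.
Total = $6,956.88 + $6,800.49 + $0.00 + $8,008.14 = $21,765.51.

$21,765.51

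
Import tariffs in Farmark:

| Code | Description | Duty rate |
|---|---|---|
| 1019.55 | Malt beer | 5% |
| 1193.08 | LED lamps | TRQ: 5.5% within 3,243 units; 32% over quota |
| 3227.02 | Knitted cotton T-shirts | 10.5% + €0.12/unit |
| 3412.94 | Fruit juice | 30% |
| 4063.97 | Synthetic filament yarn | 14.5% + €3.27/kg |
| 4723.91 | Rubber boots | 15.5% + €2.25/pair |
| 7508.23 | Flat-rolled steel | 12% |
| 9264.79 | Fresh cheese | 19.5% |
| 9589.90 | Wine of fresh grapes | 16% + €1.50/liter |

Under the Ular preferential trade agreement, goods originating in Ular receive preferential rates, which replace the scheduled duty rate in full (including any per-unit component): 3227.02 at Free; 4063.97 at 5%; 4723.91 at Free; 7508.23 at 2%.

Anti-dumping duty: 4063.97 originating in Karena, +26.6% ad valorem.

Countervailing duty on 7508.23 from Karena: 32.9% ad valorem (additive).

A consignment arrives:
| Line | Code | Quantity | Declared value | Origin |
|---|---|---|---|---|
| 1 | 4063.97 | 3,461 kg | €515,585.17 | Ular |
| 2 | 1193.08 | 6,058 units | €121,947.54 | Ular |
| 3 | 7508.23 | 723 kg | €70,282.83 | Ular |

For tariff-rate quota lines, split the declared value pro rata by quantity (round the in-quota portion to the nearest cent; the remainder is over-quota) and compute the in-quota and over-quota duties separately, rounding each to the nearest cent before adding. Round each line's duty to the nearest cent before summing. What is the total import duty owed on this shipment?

€48,908.51

Line 1 (4063.97, Ular, 3,461 kg, €515,585.17):
Base rate for 4063.97 is 14.5% + €3.27/kg.
Origin Ular qualifies under the Farmark–Ular agreement and 4063.97 is covered: preferential rate 5% applies instead.
The additional-duty order on 4063.97 targets Karena, not Ular; it does not apply.
Duty = €515,585.17 × 5% = €25,779.26.
Line 2 (1193.08, Ular, 6,058 units, €121,947.54):
Code 1193.08 is under a tariff-rate quota (threshold 3,243 units). In-quota: 3,243 units at 5.5%; over-quota: 2,815 units at 32%.
Pro-rata value split: in-quota = €121,947.54 × 3,243/6,058 = €65,281.59; over-quota = €121,947.54 − €65,281.59 = €56,665.95.
In-quota duty = €65,281.59 × 5.5% = €3,590.49. Over-quota duty = €56,665.95 × 32% = €18,133.10.
Line duty = €3,590.49 + €18,133.10 = €21,723.59.
Line 3 (7508.23, Ular, 723 kg, €70,282.83):
Base rate for 7508.23 is 12%.
Origin Ular qualifies under the Farmark–Ular agreement and 7508.23 is covered: preferential rate 2% applies instead.
The additional-duty order on 7508.23 targets Karena, not Ular; it does not apply.
Duty = €70,282.83 × 2% = €1,405.66.
Total = €25,779.26 + €21,723.59 + €1,405.66 = €48,908.51.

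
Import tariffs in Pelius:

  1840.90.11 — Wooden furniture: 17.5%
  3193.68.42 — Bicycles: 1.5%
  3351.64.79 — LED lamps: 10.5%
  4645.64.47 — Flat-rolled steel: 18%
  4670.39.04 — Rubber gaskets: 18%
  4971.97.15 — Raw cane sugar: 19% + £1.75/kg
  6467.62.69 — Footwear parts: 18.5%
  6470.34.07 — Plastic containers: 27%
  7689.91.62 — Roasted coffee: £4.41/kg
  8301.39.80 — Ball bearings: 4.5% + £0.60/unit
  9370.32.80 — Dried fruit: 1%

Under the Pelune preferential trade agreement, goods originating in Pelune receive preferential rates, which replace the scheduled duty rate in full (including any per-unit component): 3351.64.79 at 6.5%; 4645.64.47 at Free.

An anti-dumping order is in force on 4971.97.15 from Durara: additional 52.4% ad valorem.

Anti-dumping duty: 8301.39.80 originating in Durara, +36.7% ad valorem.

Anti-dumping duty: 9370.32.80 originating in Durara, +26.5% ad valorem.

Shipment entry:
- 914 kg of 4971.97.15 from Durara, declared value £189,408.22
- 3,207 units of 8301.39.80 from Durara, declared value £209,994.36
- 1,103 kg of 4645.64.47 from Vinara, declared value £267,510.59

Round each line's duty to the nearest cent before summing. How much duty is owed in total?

£273,430.76

Line 1 (4971.97.15, Durara, 914 kg, £189,408.22):
Base rate for 4971.97.15 is 19% + £1.75/kg.
Additional duty on 4971.97.15 from Durara: +52.4%. Applied ad valorem rate: 19% + 52.4% = 71.4%.
Duty = £189,408.22 × 71.4% + 914 × £1.75 = £136,836.97.
Line 2 (8301.39.80, Durara, 3,207 units, £209,994.36):
Base rate for 8301.39.80 is 4.5% + £0.60/unit.
Additional duty on 8301.39.80 from Durara: +36.7%. Applied ad valorem rate: 4.5% + 36.7% = 41.2%.
Duty = £209,994.36 × 41.2% + 3,207 × £0.60 = £88,441.88.
Line 3 (4645.64.47, Vinara, 1,103 kg, £267,510.59):
Base rate for 4645.64.47 is 18%.
4645.64.47 has an FTA preferential rate, but origin Vinara is not Pelune; base rate stands.
Duty = £267,510.59 × 18% = £48,151.91.
Total = £136,836.97 + £88,441.88 + £48,151.91 = £273,430.76.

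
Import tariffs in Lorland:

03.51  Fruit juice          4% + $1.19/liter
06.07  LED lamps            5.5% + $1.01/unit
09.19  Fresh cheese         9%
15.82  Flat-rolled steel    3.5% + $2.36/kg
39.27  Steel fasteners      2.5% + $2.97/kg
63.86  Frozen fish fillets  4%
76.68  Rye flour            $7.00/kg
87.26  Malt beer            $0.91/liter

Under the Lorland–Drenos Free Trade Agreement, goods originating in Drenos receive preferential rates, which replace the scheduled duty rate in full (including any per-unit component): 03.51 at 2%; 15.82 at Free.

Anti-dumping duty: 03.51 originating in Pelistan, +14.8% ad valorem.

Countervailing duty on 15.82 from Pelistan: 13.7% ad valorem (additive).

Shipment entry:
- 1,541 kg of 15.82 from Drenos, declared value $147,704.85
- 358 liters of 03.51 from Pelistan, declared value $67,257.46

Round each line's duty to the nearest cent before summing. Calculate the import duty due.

Line 1 (15.82, Drenos, 1,541 kg, $147,704.85):
Base rate for 15.82 is 3.5% + $2.36/kg.
Origin Drenos qualifies under the Lorland–Drenos agreement and 15.82 is covered: preferential rate Free applies instead.
The additional-duty order on 15.82 targets Pelistan, not Drenos; it does not apply.
Duty = $147,704.85 × 0% = $0.00.
Line 2 (03.51, Pelistan, 358 liters, $67,257.46):
Base rate for 03.51 is 4% + $1.19/liter.
03.51 has an FTA preferential rate, but origin Pelistan is not Drenos; base rate stands.
Additional duty on 03.51 from Pelistan: +14.8%. Applied ad valorem rate: 4% + 14.8% = 18.8%.
Duty = $67,257.46 × 18.8% + 358 × $1.19 = $13,070.42.
Total = $0.00 + $13,070.42 = $13,070.42.

$13,070.42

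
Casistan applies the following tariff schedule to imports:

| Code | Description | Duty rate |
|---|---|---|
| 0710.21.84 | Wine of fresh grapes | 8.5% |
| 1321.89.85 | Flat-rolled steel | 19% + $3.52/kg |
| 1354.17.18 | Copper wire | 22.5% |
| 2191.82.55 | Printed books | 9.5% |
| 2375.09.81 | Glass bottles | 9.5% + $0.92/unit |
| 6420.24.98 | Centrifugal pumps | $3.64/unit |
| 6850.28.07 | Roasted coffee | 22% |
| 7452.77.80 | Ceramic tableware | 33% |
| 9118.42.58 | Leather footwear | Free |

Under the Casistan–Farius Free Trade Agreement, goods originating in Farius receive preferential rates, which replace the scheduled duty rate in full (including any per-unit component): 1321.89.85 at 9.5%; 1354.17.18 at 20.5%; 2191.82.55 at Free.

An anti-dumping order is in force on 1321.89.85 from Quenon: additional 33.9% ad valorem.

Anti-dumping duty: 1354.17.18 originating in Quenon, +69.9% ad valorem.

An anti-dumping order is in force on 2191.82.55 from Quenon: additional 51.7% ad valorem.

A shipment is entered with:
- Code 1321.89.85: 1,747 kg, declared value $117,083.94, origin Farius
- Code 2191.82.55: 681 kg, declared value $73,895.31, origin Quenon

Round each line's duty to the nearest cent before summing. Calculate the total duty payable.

Line 1 (1321.89.85, Farius, 1,747 kg, $117,083.94):
Base rate for 1321.89.85 is 19% + $3.52/kg.
Origin Farius qualifies under the Casistan–Farius agreement and 1321.89.85 is covered: preferential rate 9.5% applies instead.
The additional-duty order on 1321.89.85 targets Quenon, not Farius; it does not apply.
Duty = $117,083.94 × 9.5% = $11,122.97.
Line 2 (2191.82.55, Quenon, 681 kg, $73,895.31):
Base rate for 2191.82.55 is 9.5%.
2191.82.55 has an FTA preferential rate, but origin Quenon is not Farius; base rate stands.
Additional duty on 2191.82.55 from Quenon: +51.7%. Applied ad valorem rate: 9.5% + 51.7% = 61.2%.
Duty = $73,895.31 × 61.2% = $45,223.93.
Total = $11,122.97 + $45,223.93 = $56,346.90.

$56,346.90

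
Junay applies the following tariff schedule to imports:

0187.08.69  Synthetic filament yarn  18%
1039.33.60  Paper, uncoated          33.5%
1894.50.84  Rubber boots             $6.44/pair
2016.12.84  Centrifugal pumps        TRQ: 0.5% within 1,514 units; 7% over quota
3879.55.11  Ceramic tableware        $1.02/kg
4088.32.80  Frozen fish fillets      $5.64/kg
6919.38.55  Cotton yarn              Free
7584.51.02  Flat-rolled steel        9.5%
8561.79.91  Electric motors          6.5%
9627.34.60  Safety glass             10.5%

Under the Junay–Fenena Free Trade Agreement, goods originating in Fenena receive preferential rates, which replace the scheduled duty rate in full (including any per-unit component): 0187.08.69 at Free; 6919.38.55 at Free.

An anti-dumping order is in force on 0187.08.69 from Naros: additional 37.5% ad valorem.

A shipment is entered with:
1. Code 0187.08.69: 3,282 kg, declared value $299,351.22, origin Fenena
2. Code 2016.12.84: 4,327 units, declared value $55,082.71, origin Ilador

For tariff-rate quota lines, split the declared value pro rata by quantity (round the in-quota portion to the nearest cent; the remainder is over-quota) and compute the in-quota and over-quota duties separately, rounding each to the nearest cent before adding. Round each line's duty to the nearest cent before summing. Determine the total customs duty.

$2,603.03

Line 1 (0187.08.69, Fenena, 3,282 kg, $299,351.22):
Base rate for 0187.08.69 is 18%.
Origin Fenena qualifies under the Junay–Fenena agreement and 0187.08.69 is covered: preferential rate Free applies instead.
The additional-duty order on 0187.08.69 targets Naros, not Fenena; it does not apply.
Duty = $299,351.22 × 0% = $0.00.
Line 2 (2016.12.84, Ilador, 4,327 units, $55,082.71):
Code 2016.12.84 is under a tariff-rate quota (threshold 1,514 units). In-quota: 1,514 units at 0.5%; over-quota: 2,813 units at 7%.
Pro-rata value split: in-quota = $55,082.71 × 1,514/4,327 = $19,273.22; over-quota = $55,082.71 − $19,273.22 = $35,809.49.
In-quota duty = $19,273.22 × 0.5% = $96.37. Over-quota duty = $35,809.49 × 7% = $2,506.66.
Line duty = $96.37 + $2,506.66 = $2,603.03.
Total = $0.00 + $2,603.03 = $2,603.03.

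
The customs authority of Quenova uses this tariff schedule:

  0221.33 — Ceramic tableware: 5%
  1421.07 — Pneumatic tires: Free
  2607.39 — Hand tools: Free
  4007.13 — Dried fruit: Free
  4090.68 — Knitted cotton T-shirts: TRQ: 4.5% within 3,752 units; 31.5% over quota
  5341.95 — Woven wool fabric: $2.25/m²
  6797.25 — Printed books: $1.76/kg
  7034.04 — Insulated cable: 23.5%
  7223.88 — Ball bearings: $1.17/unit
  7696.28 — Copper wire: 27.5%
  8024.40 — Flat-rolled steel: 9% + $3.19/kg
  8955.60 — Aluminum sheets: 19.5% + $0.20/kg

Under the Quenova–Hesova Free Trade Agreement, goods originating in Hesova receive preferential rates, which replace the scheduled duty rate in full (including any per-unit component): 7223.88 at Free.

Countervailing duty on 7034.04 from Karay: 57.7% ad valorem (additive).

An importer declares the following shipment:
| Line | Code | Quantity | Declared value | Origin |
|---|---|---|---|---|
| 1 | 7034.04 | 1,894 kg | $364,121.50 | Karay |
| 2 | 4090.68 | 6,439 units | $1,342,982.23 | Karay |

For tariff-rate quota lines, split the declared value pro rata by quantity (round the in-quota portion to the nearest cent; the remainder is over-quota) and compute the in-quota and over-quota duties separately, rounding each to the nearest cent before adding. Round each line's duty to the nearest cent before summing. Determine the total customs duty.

Line 1 (7034.04, Karay, 1,894 kg, $364,121.50):
Base rate for 7034.04 is 23.5%.
Additional duty on 7034.04 from Karay: +57.7%. Applied ad valorem rate: 23.5% + 57.7% = 81.2%.
Duty = $364,121.50 × 81.2% = $295,666.66.
Line 2 (4090.68, Karay, 6,439 units, $1,342,982.23):
Code 4090.68 is under a tariff-rate quota (threshold 3,752 units). In-quota: 3,752 units at 4.5%; over-quota: 2,687 units at 31.5%.
Pro-rata value split: in-quota = $1,342,982.23 × 3,752/6,439 = $782,554.64; over-quota = $1,342,982.23 − $782,554.64 = $560,427.59.
In-quota duty = $782,554.64 × 4.5% = $35,214.96. Over-quota duty = $560,427.59 × 31.5% = $176,534.69.
Line duty = $35,214.96 + $176,534.69 = $211,749.65.
Total = $295,666.66 + $211,749.65 = $507,416.31.

$507,416.31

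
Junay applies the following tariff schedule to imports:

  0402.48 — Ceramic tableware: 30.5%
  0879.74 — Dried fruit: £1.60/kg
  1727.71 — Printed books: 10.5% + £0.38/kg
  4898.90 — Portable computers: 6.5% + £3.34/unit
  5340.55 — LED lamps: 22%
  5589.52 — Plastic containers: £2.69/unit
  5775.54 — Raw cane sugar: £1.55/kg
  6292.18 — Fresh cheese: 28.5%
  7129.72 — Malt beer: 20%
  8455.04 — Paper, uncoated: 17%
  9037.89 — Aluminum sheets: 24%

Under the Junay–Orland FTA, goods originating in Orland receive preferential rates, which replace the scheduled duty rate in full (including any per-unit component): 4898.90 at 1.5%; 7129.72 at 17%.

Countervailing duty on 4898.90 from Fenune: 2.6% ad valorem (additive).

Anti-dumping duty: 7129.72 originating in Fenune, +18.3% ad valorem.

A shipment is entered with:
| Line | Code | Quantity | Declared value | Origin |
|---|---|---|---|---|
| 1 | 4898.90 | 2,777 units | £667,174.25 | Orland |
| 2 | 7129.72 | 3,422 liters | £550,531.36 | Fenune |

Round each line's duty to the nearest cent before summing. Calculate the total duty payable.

Line 1 (4898.90, Orland, 2,777 units, £667,174.25):
Base rate for 4898.90 is 6.5% + £3.34/unit.
Origin Orland qualifies under the Junay–Orland agreement and 4898.90 is covered: preferential rate 1.5% applies instead.
The additional-duty order on 4898.90 targets Fenune, not Orland; it does not apply.
Duty = £667,174.25 × 1.5% = £10,007.61.
Line 2 (7129.72, Fenune, 3,422 liters, £550,531.36):
Base rate for 7129.72 is 20%.
7129.72 has an FTA preferential rate, but origin Fenune is not Orland; base rate stands.
Additional duty on 7129.72 from Fenune: +18.3%. Applied ad valorem rate: 20% + 18.3% = 38.3%.
Duty = £550,531.36 × 38.3% = £210,853.51.
Total = £10,007.61 + £210,853.51 = £220,861.12.

£220,861.12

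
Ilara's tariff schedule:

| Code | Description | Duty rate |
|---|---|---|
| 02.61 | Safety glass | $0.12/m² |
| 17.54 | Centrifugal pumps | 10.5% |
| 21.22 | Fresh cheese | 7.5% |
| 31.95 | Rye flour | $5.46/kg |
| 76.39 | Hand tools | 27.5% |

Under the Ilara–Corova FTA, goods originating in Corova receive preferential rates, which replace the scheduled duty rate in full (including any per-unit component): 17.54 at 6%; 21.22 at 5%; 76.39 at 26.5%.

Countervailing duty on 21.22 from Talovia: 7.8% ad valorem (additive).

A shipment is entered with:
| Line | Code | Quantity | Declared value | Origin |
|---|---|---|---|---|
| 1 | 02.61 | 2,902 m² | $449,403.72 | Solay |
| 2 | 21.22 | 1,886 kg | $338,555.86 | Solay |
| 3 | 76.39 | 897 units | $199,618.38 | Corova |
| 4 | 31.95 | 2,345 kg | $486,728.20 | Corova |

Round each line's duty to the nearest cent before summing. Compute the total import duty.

Line 1 (02.61, Solay, 2,902 m², $449,403.72):
Base rate for 02.61 is $0.12/m².
Duty = 2,902 × $0.12 = $348.24.
Line 2 (21.22, Solay, 1,886 kg, $338,555.86):
Base rate for 21.22 is 7.5%.
21.22 has an FTA preferential rate, but origin Solay is not Corova; base rate stands.
The additional-duty order on 21.22 targets Talovia, not Solay; it does not apply.
Duty = $338,555.86 × 7.5% = $25,391.69.
Line 3 (76.39, Corova, 897 units, $199,618.38):
Base rate for 76.39 is 27.5%.
Origin Corova qualifies under the Ilara–Corova agreement and 76.39 is covered: preferential rate 26.5% applies instead.
Duty = $199,618.38 × 26.5% = $52,898.87.
Line 4 (31.95, Corova, 2,345 kg, $486,728.20):
Base rate for 31.95 is $5.46/kg.
Origin Corova is the FTA partner but 31.95 is not on the preference list; base rate stands.
Duty = 2,345 × $5.46 = $12,803.70.
Total = $348.24 + $25,391.69 + $52,898.87 + $12,803.70 = $91,442.50.

$91,442.50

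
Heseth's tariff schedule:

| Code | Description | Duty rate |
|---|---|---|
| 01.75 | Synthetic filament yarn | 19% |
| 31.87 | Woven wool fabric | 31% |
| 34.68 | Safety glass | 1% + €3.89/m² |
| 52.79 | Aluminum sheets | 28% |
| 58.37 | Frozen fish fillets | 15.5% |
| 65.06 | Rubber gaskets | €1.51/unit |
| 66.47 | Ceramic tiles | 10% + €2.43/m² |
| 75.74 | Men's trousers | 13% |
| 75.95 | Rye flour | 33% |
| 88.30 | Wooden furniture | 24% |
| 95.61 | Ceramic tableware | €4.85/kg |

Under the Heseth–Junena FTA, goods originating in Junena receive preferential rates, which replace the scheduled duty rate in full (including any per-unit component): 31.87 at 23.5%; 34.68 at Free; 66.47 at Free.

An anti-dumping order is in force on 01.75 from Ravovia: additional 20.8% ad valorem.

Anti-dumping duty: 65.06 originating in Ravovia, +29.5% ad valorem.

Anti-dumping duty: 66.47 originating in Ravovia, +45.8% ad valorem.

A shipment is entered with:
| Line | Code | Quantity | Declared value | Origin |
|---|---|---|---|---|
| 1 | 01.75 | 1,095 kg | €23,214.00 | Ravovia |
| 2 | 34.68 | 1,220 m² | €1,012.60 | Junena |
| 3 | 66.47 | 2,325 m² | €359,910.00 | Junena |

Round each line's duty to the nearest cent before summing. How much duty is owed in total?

Line 1 (01.75, Ravovia, 1,095 kg, €23,214.00):
Base rate for 01.75 is 19%.
Additional duty on 01.75 from Ravovia: +20.8%. Applied ad valorem rate: 19% + 20.8% = 39.8%.
Duty = €23,214.00 × 39.8% = €9,239.17.
Line 2 (34.68, Junena, 1,220 m², €1,012.60):
Base rate for 34.68 is 1% + €3.89/m².
Origin Junena qualifies under the Heseth–Junena agreement and 34.68 is covered: preferential rate Free applies instead.
Duty = €1,012.60 × 0% = €0.00.
Line 3 (66.47, Junena, 2,325 m², €359,910.00):
Base rate for 66.47 is 10% + €2.43/m².
Origin Junena qualifies under the Heseth–Junena agreement and 66.47 is covered: preferential rate Free applies instead.
The additional-duty order on 66.47 targets Ravovia, not Junena; it does not apply.
Duty = €359,910.00 × 0% = €0.00.
Total = €9,239.17 + €0.00 + €0.00 = €9,239.17.

€9,239.17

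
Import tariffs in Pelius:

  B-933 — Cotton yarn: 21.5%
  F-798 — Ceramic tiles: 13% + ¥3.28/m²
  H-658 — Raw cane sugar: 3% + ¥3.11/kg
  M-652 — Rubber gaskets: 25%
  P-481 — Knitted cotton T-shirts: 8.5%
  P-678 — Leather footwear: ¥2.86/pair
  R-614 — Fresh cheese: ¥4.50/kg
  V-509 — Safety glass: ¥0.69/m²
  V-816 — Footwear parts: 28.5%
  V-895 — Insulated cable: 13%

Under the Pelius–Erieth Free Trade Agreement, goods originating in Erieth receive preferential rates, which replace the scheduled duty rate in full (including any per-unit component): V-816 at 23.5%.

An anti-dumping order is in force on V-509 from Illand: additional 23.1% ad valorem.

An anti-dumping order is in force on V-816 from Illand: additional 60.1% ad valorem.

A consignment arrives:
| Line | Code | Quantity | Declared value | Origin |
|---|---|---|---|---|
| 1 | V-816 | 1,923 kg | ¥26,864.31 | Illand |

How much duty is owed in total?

Line 1 (V-816, Illand, 1,923 kg, ¥26,864.31):
Base rate for V-816 is 28.5%.
V-816 has an FTA preferential rate, but origin Illand is not Erieth; base rate stands.
Additional duty on V-816 from Illand: +60.1%. Applied ad valorem rate: 28.5% + 60.1% = 88.6%.
Duty = ¥26,864.31 × 88.6% = ¥23,801.78.

¥23,801.78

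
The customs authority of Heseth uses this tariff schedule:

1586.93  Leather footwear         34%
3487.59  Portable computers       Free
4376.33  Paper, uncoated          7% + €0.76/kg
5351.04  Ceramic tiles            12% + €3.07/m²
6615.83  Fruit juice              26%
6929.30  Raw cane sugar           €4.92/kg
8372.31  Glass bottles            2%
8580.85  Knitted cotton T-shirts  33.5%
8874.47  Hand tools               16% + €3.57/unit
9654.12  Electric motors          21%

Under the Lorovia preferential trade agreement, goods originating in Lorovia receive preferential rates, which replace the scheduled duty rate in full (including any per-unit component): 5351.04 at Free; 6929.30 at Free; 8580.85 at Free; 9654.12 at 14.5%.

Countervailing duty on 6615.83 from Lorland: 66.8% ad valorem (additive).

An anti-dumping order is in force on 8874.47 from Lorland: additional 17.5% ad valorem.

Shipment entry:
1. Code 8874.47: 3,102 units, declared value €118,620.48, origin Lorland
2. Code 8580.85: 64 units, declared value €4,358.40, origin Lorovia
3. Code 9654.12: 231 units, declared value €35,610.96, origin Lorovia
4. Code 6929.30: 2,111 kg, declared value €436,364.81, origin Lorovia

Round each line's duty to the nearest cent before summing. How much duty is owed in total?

Line 1 (8874.47, Lorland, 3,102 units, €118,620.48):
Base rate for 8874.47 is 16% + €3.57/unit.
Additional duty on 8874.47 from Lorland: +17.5%. Applied ad valorem rate: 16% + 17.5% = 33.5%.
Duty = €118,620.48 × 33.5% + 3,102 × €3.57 = €50,812.00.
Line 2 (8580.85, Lorovia, 64 units, €4,358.40):
Base rate for 8580.85 is 33.5%.
Origin Lorovia qualifies under the Heseth–Lorovia agreement and 8580.85 is covered: preferential rate Free applies instead.
Duty = €4,358.40 × 0% = €0.00.
Line 3 (9654.12, Lorovia, 231 units, €35,610.96):
Base rate for 9654.12 is 21%.
Origin Lorovia qualifies under the Heseth–Lorovia agreement and 9654.12 is covered: preferential rate 14.5% applies instead.
Duty = €35,610.96 × 14.5% = €5,163.59.
Line 4 (6929.30, Lorovia, 2,111 kg, €436,364.81):
Base rate for 6929.30 is €4.92/kg.
Origin Lorovia qualifies under the Heseth–Lorovia agreement and 6929.30 is covered: preferential rate Free applies instead.
Duty = €436,364.81 × 0% = €0.00.
Total = €50,812.00 + €0.00 + €5,163.59 + €0.00 = €55,975.59.

€55,975.59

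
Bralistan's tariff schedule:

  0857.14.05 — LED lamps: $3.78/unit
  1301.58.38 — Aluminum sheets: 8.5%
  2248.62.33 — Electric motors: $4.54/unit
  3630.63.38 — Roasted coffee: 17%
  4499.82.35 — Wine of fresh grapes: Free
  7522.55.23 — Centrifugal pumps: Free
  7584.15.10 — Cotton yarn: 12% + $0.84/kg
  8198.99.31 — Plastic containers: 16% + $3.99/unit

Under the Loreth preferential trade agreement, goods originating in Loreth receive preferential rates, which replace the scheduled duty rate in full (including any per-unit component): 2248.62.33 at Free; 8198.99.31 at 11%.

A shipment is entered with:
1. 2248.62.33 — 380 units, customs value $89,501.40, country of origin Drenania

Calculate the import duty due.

Line 1 (2248.62.33, Drenania, 380 units, $89,501.40):
Base rate for 2248.62.33 is $4.54/unit.
2248.62.33 has an FTA preferential rate, but origin Drenania is not Loreth; base rate stands.
Duty = 380 × $4.54 = $1,725.20.

$1,725.20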